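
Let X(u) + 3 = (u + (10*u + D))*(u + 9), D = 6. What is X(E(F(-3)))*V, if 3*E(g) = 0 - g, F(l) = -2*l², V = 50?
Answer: 53850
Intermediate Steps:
E(g) = -g/3 (E(g) = (0 - g)/3 = (-g)/3 = -g/3)
X(u) = -3 + (6 + 11*u)*(9 + u) (X(u) = -3 + (u + (10*u + 6))*(u + 9) = -3 + (u + (6 + 10*u))*(9 + u) = -3 + (6 + 11*u)*(9 + u))
X(E(F(-3)))*V = (51 + 11*(-(-2)*(-3)²/3)² + 105*(-(-2)*(-3)²/3))*50 = (51 + 11*(-(-2)*9/3)² + 105*(-(-2)*9/3))*50 = (51 + 11*(-⅓*(-18))² + 105*(-⅓*(-18)))*50 = (51 + 11*6² + 105*6)*50 = (51 + 11*36 + 630)*50 = (51 + 396 + 630)*50 = 1077*50 = 53850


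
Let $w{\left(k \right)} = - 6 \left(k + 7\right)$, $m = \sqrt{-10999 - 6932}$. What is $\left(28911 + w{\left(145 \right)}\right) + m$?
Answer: $27999 + i \sqrt{17931} \approx 27999.0 + 133.91 i$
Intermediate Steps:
$m = i \sqrt{17931}$ ($m = \sqrt{-17931} = i \sqrt{17931} \approx 133.91 i$)
$w{\left(k \right)} = -42 - 6 k$ ($w{\left(k \right)} = - 6 \left(7 + k\right) = -42 - 6 k$)
$\left(28911 + w{\left(145 \right)}\right) + m = \left(28911 - 912\right) + i \sqrt{17931} = 27999 + i \sqrt{17931}$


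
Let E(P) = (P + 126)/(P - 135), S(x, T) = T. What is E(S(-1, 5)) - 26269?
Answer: -3415101/130 ≈ -26270.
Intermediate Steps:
E(P) = (126 + P)/(-135 + P)
E(S(-1, 5)) - 26269 = (126 + 5)/(-135 + 5) - 26269 = 131/(-130) - 26269 = -1/130*131 - 26269 = -131/130 - 26269 = -3415101/130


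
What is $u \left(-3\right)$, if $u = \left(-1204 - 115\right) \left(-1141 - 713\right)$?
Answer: $-7336278$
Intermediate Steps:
$u = 2445426$ ($u = \left(-1319\right) \left(-1854\right) = 2445426$)
$u \left(-3\right) = 2445426 \left(-3\right) = -7336278$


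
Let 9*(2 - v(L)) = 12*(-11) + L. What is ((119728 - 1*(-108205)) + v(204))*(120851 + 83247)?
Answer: 46519444846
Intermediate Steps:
v(L) = 50/3 - L/9 (v(L) = 2 - (12*(-11) + L)/9 = 2 - (-132 + L)/9 = 2 + (44/3 - L/9) = 50/3 - L/9)
((119728 - 1*(-108205)) + v(204))*(120851 + 83247) = ((119728 - 1*(-108205)) + (50/3 - ⅑*204))*(120851 + 83247) = ((119728 + 108205) + (50/3 - 68/3))*204098 = (227933 - 6)*204098 = 227927*204098 = 46519444846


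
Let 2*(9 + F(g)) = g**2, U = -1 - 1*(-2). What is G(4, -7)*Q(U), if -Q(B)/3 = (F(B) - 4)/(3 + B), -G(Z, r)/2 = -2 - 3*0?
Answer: 75/2 ≈ 37.500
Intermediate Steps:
U = 1 (U = -1 + 2 = 1)
G(Z, r) = 4 (G(Z, r) = -2*(-2 - 3*0) = -2*(-2 + 0) = -2*(-2) = 4)
F(g) = -9 + g**2/2
Q(B) = -3*(-13 + B**2/2)/(3 + B) (Q(B) = -3*((-9 + B**2/2) - 4)/(3 + B) = -3*(-13 + B**2/2)/(3 + B))
G(4, -7)*Q(U) = 4*(3*(26 - 1*1**2)/(2*(3 + 1))) = 4*((3/2)*(26 - 1*1)/4) = 4*((3/2)*(1/4)*(26 - 1)) = 4*((3/2)*(1/4)*25) = 4*(75/8) = 75/2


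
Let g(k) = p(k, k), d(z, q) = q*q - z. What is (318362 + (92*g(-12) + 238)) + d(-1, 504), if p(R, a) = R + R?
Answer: 570409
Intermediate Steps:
p(R, a) = 2*R
d(z, q) = q² - z
g(k) = 2*k
(318362 + (92*g(-12) + 238)) + d(-1, 504) = (318362 + (92*(2*(-12)) + 238)) + (504² - 1*(-1)) = (318362 + (92*(-24) + 238)) + (254016 + 1) = (318362 + (-2208 + 238)) + 254017 = (318362 - 1970) + 254017 = 316392 + 254017 = 570409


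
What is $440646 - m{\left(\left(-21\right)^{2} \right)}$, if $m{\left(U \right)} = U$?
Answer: $440205$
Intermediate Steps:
$440646 - m{\left(\left(-21\right)^{2} \right)} = 440646 - \left(-21\right)^{2} = 440646 - 441 = 440205$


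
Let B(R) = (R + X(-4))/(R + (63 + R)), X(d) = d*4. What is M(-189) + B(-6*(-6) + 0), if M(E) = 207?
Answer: 5593/27 ≈ 207.15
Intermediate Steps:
X(d) = 4*d
B(R) = (-16 + R)/(63 + 2*R) (B(R) = (R + 4*(-4))/(R + (63 + R)) = (R - 16)/(63 + 2*R) = (-16 + R)/(63 + 2*R))
M(-189) + B(-6*(-6) + 0) = 207 + (-16 + (-6*(-6) + 0))/(63 + 2*(-6*(-6) + 0)) = 207 + (-16 + (36 + 0))/(63 + 2*(36 + 0)) = 207 + (-16 + 36)/(63 + 2*36) = 207 + 20/(63 + 72) = 207 + 20/135 = 207 + (1/135)*20 = 207 + 4/27 = 5593/27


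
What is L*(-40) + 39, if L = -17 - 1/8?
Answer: 724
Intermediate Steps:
L = -137/8 (L = -17 - 1*1/8 = -17 - 1/8 = -137/8 ≈ -17.125)
L*(-40) + 39 = -137/8*(-40) + 39 = 685 + 39 = 724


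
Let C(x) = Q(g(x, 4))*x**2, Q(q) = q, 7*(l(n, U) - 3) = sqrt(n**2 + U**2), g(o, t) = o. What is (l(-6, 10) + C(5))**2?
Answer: 802952/49 + 512*sqrt(34)/7 ≈ 16813.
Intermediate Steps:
l(n, U) = 3 + sqrt(U**2 + n**2)/7 (l(n, U) = 3 + sqrt(n**2 + U**2)/7 = 3 + sqrt(U**2 + n**2)/7)
C(x) = x**3 (C(x) = x*x**2 = x**3)
(l(-6, 10) + C(5))**2 = ((3 + sqrt(10**2 + (-6)**2)/7) + 5**3)**2 = ((3 + sqrt(100 + 36)/7) + 125)**2 = ((3 + sqrt(136)/7) + 125)**2 = ((3 + (2*sqrt(34))/7) + 125)**2 = ((3 + 2*sqrt(34)/7) + 125)**2 = (128 + 2*sqrt(34)/7)**2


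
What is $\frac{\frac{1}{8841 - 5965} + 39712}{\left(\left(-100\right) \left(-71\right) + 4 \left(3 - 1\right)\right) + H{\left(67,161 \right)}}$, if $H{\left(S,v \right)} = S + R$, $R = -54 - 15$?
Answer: $\frac{10382883}{1857896} \approx 5.5885$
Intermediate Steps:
$R = -69$
$H{\left(S,v \right)} = -69 + S$ ($H{\left(S,v \right)} = S - 69 = -69 + S$)
$\frac{\frac{1}{8841 - 5965} + 39712}{\left(\left(-100\right) \left(-71\right) + 4 \left(3 - 1\right)\right) + H{\left(67,161 \right)}} = \frac{\frac{1}{8841 - 5965} + 39712}{\left(\left(-100\right) \left(-71\right) + 4 \left(3 - 1\right)\right) + \left(-69 + 67\right)} = \frac{\frac{1}{2876} + 39712}{\left(7100 + 4 \cdot 2\right) - 2} = \frac{\frac{1}{2876} + 39712}{\left(7100 + 8\right) - 2} = \frac{114211713}{2876 \left(7108 - 2\right)} = \frac{114211713}{2876 \cdot 7106} = \frac{114211713}{2876} \cdot \frac{1}{7106} = \frac{10382883}{1857896}$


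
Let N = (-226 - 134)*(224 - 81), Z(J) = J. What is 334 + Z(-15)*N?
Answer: 772534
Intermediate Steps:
N = -51480 (N = -360*143 = -51480)
334 + Z(-15)*N = 334 - 15*(-51480) = 334 + 772200 = 772534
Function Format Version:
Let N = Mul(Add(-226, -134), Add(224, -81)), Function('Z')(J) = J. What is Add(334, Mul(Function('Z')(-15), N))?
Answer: 772534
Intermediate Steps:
N = -51480 (N = Mul(-360, 143) = -51480)
Add(334, Mul(Function('Z')(-15), N)) = Add(334, Mul(-15, -51480)) = Add(334, 772200) = 772534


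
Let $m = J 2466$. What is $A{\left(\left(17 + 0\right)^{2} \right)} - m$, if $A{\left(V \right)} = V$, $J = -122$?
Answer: $301141$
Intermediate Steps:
$m = -300852$ ($m = \left(-122\right) 2466 = -300852$)
$A{\left(\left(17 + 0\right)^{2} \right)} - m = \left(17 + 0\right)^{2} - -300852 = 17^{2} + 300852 = 289 + 300852 = 301141$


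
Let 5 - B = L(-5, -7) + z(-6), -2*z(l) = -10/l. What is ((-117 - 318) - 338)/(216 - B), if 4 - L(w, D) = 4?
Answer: -4638/1261 ≈ -3.6780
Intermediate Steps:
L(w, D) = 0 (L(w, D) = 4 - 1*4 = 4 - 4 = 0)
z(l) = 5/l (z(l) = -(-5)/l = 5/l)
B = 35/6 (B = 5 - (0 + 5/(-6)) = 5 - (0 + 5*(-⅙)) = 5 - (0 - ⅚) = 5 - 1*(-⅚) = 5 + ⅚ = 35/6 ≈ 5.8333)
((-117 - 318) - 338)/(216 - B) = ((-117 - 318) - 338)/(216 - 1*35/6) = (-435 - 338)/(216 - 35/6) = -773/1261/6 = -773*6/1261 = -4638/1261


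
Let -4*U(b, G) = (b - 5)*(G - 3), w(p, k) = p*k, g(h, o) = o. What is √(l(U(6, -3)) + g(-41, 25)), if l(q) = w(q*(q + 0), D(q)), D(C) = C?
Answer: √454/4 ≈ 5.3268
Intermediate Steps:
w(p, k) = k*p
U(b, G) = -(-5 + b)*(-3 + G)/4 (U(b, G) = -(b - 5)*(G - 3)/4 = -(-5 + b)*(-3 + G)/4)
l(q) = q³ (l(q) = q*(q*(q + 0)) = q*(q*q) = q*q² = q³)
√(l(U(6, -3)) + g(-41, 25)) = √((-15/4 + (¾)*6 + (5/4)*(-3) - ¼*(-3)*6)³ + 25) = √((-15/4 + 9/2 - 15/4 + 9/2)³ + 25) = √((3/2)³ + 25) = √(27/8 + 25) = √(227/8) = √454/4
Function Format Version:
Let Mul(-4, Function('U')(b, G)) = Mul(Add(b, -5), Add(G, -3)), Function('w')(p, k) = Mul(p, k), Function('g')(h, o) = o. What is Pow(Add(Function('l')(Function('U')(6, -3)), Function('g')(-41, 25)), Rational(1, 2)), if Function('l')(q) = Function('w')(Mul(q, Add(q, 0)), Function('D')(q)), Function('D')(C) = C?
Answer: Mul(Rational(1, 4), Pow(454, Rational(1, 2))) ≈ 5.3268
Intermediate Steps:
Function('w')(p, k) = Mul(k, p)
Function('U')(b, G) = Mul(Rational(-1, 4), Add(-5, b), Add(-3, G)) (Function('U')(b, G) = Mul(Rational(-1, 4), Mul(Add(b, -5), Add(G, -3))) = Mul(Rational(-1, 4), Mul(Add(-5, b), Add(-3, G))) = Mul(Rational(-1, 4), Add(-5, b), Add(-3, G)))
Function('l')(q) = Pow(q, 3) (Function('l')(q) = Mul(q, Mul(q, Add(q, 0))) = Mul(q, Mul(q, q)) = Mul(q, Pow(q, 2)) = Pow(q, 3))
Pow(Add(Function('l')(Function('U')(6, -3)), Function('g')(-41, 25)), Rational(1, 2)) = Pow(Add(Pow(Add(Rational(-15, 4), Mul(Rational(3, 4), 6), Mul(Rational(5, 4), -3), Mul(Rational(-1, 4), -3, 6)), 3), 25), Rational(1, 2)) = Pow(Add(Pow(Add(Rational(-15, 4), Rational(9, 2), Rational(-15, 4), Rational(9, 2)), 3), 25), Rational(1, 2)) = Pow(Add(Pow(Rational(3, 2), 3), 25), Rational(1, 2)) = Pow(Add(Rational(27, 8), 25), Rational(1, 2)) = Pow(Rational(227, 8), Rational(1, 2)) = Mul(Rational(1, 4), Pow(454, Rational(1, 2)))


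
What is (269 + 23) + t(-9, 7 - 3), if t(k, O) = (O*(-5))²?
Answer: 692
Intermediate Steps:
t(k, O) = 25*O² (t(k, O) = (-5*O)² = 25*O²)
(269 + 23) + t(-9, 7 - 3) = (269 + 23) + 25*(7 - 3)² = 292 + 25*4² = 292 + 25*16 = 292 + 400 = 692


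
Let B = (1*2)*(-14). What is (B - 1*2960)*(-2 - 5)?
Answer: 20916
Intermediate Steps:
B = -28 (B = 2*(-14) = -28)
(B - 1*2960)*(-2 - 5) = (-28 - 1*2960)*(-2 - 5) = (-28 - 2960)*(-7) = -2988*(-7) = 20916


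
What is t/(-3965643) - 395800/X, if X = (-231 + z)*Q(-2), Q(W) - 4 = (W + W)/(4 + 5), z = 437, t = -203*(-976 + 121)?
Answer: -196216078265/363076648 ≈ -540.43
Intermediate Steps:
t = 173565 (t = -203*(-855) = 173565)
Q(W) = 4 + 2*W/9 (Q(W) = 4 + (W + W)/(4 + 5) = 4 + (2*W)/9 = 4 + (2*W)*(⅑) = 4 + 2*W/9)
X = 6592/9 (X = (-231 + 437)*(4 + (2/9)*(-2)) = 206*(4 - 4/9) = 206*(32/9) = 6592/9 ≈ 732.44)
t/(-3965643) - 395800/X = 173565/(-3965643) - 395800/6592/9 = 173565*(-1/3965643) - 395800*9/6592 = -19285/440627 - 445275/824 = -196216078265/363076648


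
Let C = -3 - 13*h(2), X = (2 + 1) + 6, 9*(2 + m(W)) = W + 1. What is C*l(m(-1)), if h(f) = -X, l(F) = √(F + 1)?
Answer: 114*I ≈ 114.0*I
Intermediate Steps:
m(W) = -17/9 + W/9 (m(W) = -2 + (W + 1)/9 = -2 + (1 + W)/9 = -2 + (⅑ + W/9) = -17/9 + W/9)
X = 9 (X = 3 + 6 = 9)
l(F) = √(1 + F)
h(f) = -9 (h(f) = -1*9 = -9)
C = 114 (C = -3 - 13*(-9) = -3 + 117 = 114)
C*l(m(-1)) = 114*√(1 + (-17/9 + (⅑)*(-1))) = 114*√(1 + (-17/9 - ⅑)) = 114*√(1 - 2) = 114*√(-1) = 114*I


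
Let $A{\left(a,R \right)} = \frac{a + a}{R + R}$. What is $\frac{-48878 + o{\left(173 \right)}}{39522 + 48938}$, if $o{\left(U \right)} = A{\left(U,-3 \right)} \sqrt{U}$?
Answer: $- \frac{24439}{44230} - \frac{173 \sqrt{173}}{265380} \approx -0.56112$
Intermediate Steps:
$A{\left(a,R \right)} = \frac{a}{R}$ ($A{\left(a,R \right)} = \frac{2 a}{2 R} = 2 a \frac{1}{2 R} = \frac{a}{R}$)
$o{\left(U \right)} = - \frac{U^{\frac{3}{2}}}{3}$ ($o{\left(U \right)} = \frac{U}{-3} \sqrt{U} = U \left(- \frac{1}{3}\right) \sqrt{U} = - \frac{U}{3} \sqrt{U} = - \frac{U^{\frac{3}{2}}}{3}$)
$\frac{-48878 + o{\left(173 \right)}}{39522 + 48938} = \frac{-48878 - \frac{173^{\frac{3}{2}}}{3}}{39522 + 48938} = \frac{-48878 - \frac{173 \sqrt{173}}{3}}{88460} = \left(-48878 - \frac{173 \sqrt{173}}{3}\right) \frac{1}{88460} = - \frac{24439}{44230} - \frac{173 \sqrt{173}}{265380}$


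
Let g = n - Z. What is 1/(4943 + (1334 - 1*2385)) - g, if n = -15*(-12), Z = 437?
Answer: 1000245/3892 ≈ 257.00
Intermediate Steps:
n = 180
g = -257 (g = 180 - 1*437 = 180 - 437 = -257)
1/(4943 + (1334 - 1*2385)) - g = 1/(4943 + (1334 - 1*2385)) - 1*(-257) = 1/(4943 + (1334 - 2385)) + 257 = 1/(4943 - 1051) + 257 = 1/3892 + 257 = 1000245/3892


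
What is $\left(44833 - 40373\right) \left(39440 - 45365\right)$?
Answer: $-26425500$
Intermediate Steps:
$\left(44833 - 40373\right) \left(39440 - 45365\right) = 4460 \left(-5925\right) = -26425500$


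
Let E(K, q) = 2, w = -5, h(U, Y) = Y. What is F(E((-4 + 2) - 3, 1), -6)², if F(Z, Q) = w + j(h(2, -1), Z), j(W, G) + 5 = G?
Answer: 64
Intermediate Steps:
j(W, G) = -5 + G
F(Z, Q) = -10 + Z (F(Z, Q) = -5 + (-5 + Z) = -10 + Z)
F(E((-4 + 2) - 3, 1), -6)² = (-10 + 2)² = (-8)² = 64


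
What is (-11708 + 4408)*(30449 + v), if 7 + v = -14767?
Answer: -114427500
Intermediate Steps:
v = -14774 (v = -7 - 14767 = -14774)
(-11708 + 4408)*(30449 + v) = (-11708 + 4408)*(30449 - 14774) = -7300*15675 = -114427500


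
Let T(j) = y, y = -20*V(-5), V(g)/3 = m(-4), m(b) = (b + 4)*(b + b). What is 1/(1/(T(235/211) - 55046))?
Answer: -55046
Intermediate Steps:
m(b) = 2*b*(4 + b) (m(b) = (4 + b)*(2*b) = 2*b*(4 + b))
V(g) = 0 (V(g) = 3*(2*(-4)*(4 - 4)) = 3*(2*(-4)*0) = 3*0 = 0)
y = 0 (y = -20*0 = 0)
T(j) = 0
1/(1/(T(235/211) - 55046)) = 1/(1/(0 - 55046)) = 1/(1/(-55046)) = 1/(-1/55046) = -55046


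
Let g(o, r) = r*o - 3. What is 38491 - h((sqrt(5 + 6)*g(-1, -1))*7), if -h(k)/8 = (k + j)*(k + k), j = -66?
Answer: 72987 + 14784*sqrt(11) ≈ 1.2202e+5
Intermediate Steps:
g(o, r) = -3 + o*r (g(o, r) = o*r - 3 = -3 + o*r)
h(k) = -16*k*(-66 + k) (h(k) = -8*(k - 66)*(k + k) = -8*(-66 + k)*2*k = -16*k*(-66 + k))
38491 - h((sqrt(5 + 6)*g(-1, -1))*7) = 38491 - 16*(sqrt(5 + 6)*(-3 - 1*(-1)))*7*(66 - sqrt(5 + 6)*(-3 - 1*(-1))*7) = 38491 - 16*(sqrt(11)*(-3 + 1))*7*(66 - sqrt(11)*(-3 + 1)*7) = 38491 - 16*(sqrt(11)*(-2))*7*(66 - sqrt(11)*(-2)*7) = 38491 - 16*-2*sqrt(11)*7*(66 - (-2*sqrt(11))*7) = 38491 - 16*(-14*sqrt(11))*(66 - (-14)*sqrt(11)) = 38491 - 16*(-14*sqrt(11))*(66 + 14*sqrt(11)) = 38491 - (-224)*sqrt(11)*(66 + 14*sqrt(11)) = 38491 + 224*sqrt(11)*(66 + 14*sqrt(11))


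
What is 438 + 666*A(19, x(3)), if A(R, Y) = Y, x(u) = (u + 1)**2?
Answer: 11094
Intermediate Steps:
x(u) = (1 + u)**2
438 + 666*A(19, x(3)) = 438 + 666*(1 + 3)**2 = 438 + 666*4**2 = 438 + 666*16 = 438 + 10656 = 11094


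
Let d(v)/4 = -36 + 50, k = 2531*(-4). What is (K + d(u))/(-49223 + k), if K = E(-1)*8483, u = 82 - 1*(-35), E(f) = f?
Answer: 8427/59347 ≈ 0.14200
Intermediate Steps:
u = 117 (u = 82 + 35 = 117)
k = -10124
K = -8483 (K = -1*8483 = -8483)
d(v) = 56 (d(v) = 4*(-36 + 50) = 4*14 = 56)
(K + d(u))/(-49223 + k) = (-8483 + 56)/(-49223 - 10124) = -8427/(-59347) = -8427*(-1/59347) = 8427/59347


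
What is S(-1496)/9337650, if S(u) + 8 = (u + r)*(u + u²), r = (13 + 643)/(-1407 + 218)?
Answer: -48532484116/135395925 ≈ -358.45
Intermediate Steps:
r = -16/29 (r = 656/(-1189) = 656*(-1/1189) = -16/29 ≈ -0.55172)
S(u) = -8 + (-16/29 + u)*(u + u²) (S(u) = -8 + (u - 16/29)*(u + u²) = -8 + (-16/29 + u)*(u + u²))
S(-1496)/9337650 = (-8 + (-1496)³ - 16/29*(-1496) + (13/29)*(-1496)²)/9337650 = (-8 - 3348071936 + 23936/29 + (13/29)*2238016)*(1/9337650) = (-8 - 3348071936 + 23936/29 + 29094208/29)*(1/9337650) = -97064968232/29*1/9337650 = -48532484116/135395925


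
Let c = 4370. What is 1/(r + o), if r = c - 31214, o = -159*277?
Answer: -1/70887 ≈ -1.4107e-5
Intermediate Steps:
o = -44043
r = -26844 (r = 4370 - 31214 = -26844)
1/(r + o) = 1/(-26844 - 44043) = 1/(-70887) = -1/70887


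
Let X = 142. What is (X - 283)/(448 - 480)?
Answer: 141/32 ≈ 4.4063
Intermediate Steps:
(X - 283)/(448 - 480) = (142 - 283)/(448 - 480) = -141/(-32) = -141*(-1/32) = 141/32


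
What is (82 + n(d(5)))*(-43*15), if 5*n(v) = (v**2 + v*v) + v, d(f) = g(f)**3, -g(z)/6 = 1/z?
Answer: -834960498/15625 ≈ -53438.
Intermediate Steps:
g(z) = -6/z
d(f) = -216/f**3 (d(f) = (-6/f)**3 = -216/f**3)
n(v) = v/5 + 2*v**2/5 (n(v) = ((v**2 + v*v) + v)/5 = ((v**2 + v**2) + v)/5 = (2*v**2 + v)/5 = (v + 2*v**2)/5 = v/5 + 2*v**2/5)
(82 + n(d(5)))*(-43*15) = (82 + (-216/5**3)*(1 + 2*(-216/5**3))/5)*(-43*15) = (82 + (-216*1/125)*(1 + 2*(-216*1/125))/5)*(-645) = (82 + (1/5)*(-216/125)*(1 + 2*(-216/125)))*(-645) = (82 + (1/5)*(-216/125)*(1 - 432/125))*(-645) = (82 + (1/5)*(-216/125)*(-307/125))*(-645) = (82 + 66312/78125)*(-645) = (6472562/78125)*(-645) = -834960498/15625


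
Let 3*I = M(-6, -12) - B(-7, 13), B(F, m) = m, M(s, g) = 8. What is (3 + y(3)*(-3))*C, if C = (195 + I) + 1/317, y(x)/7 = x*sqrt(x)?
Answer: 183863/317 - 3861123*sqrt(3)/317 ≈ -20517.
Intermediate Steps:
y(x) = 7*x**(3/2) (y(x) = 7*(x*sqrt(x)) = 7*x**(3/2))
I = -5/3 (I = (8 - 1*13)/3 = (8 - 13)/3 = (1/3)*(-5) = -5/3 ≈ -1.6667)
C = 183863/951 (C = (195 - 5/3) + 1/317 = 580/3 + 1/317 = 183863/951 ≈ 193.34)
(3 + y(3)*(-3))*C = (3 + (7*3**(3/2))*(-3))*(183863/951) = (3 + (7*(3*sqrt(3)))*(-3))*(183863/951) = (3 + (21*sqrt(3))*(-3))*(183863/951) = (3 - 63*sqrt(3))*(183863/951) = 183863/317 - 3861123*sqrt(3)/317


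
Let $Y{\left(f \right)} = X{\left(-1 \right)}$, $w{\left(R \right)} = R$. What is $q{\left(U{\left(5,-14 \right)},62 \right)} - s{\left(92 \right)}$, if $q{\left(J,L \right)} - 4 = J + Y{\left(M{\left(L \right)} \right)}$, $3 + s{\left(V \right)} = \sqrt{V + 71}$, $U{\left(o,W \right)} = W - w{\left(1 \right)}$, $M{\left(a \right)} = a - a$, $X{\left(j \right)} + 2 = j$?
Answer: $-11 - \sqrt{163} \approx -23.767$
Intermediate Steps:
$X{\left(j \right)} = -2 + j$
$M{\left(a \right)} = 0$
$U{\left(o,W \right)} = -1 + W$ ($U{\left(o,W \right)} = W - 1 = -1 + W$)
$Y{\left(f \right)} = -3$ ($Y{\left(f \right)} = -2 - 1 = -3$)
$s{\left(V \right)} = -3 + \sqrt{71 + V}$ ($s{\left(V \right)} = -3 + \sqrt{V + 71} = -3 + \sqrt{71 + V}$)
$q{\left(J,L \right)} = 1 + J$ ($q{\left(J,L \right)} = 4 + \left(J - 3\right) = 4 + \left(-3 + J\right) = 1 + J$)
$q{\left(U{\left(5,-14 \right)},62 \right)} - s{\left(92 \right)} = \left(1 - 15\right) - \left(-3 + \sqrt{71 + 92}\right) = \left(1 - 15\right) - \left(-3 + \sqrt{163}\right) = -14 + \left(3 - \sqrt{163}\right) = -11 - \sqrt{163}$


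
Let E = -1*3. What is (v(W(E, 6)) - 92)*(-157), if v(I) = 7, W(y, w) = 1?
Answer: 13345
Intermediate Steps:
E = -3
(v(W(E, 6)) - 92)*(-157) = (7 - 92)*(-157) = -85*(-157) = 13345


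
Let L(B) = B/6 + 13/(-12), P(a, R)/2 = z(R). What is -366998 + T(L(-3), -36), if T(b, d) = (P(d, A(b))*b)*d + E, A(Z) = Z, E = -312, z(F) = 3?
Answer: -366968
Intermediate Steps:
P(a, R) = 6 (P(a, R) = 2*3 = 6)
L(B) = -13/12 + B/6 (L(B) = B*(1/6) + 13*(-1/12) = B/6 - 13/12 = -13/12 + B/6)
T(b, d) = -312 + 6*b*d (T(b, d) = (6*b)*d - 312 = 6*b*d - 312 = -312 + 6*b*d)
-366998 + T(L(-3), -36) = -366998 + (-312 + 6*(-13/12 + (1/6)*(-3))*(-36)) = -366998 + (-312 + 6*(-13/12 - 1/2)*(-36)) = -366998 + (-312 + 6*(-19/12)*(-36)) = -366998 + (-312 + 342) = -366998 + 30 = -366968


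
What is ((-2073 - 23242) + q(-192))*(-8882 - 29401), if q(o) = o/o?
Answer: 969095862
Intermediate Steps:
q(o) = 1
((-2073 - 23242) + q(-192))*(-8882 - 29401) = ((-2073 - 23242) + 1)*(-8882 - 29401) = (-25315 + 1)*(-38283) = -25314*(-38283) = 969095862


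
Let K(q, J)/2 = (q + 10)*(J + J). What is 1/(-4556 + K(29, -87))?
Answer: -1/18128 ≈ -5.5163e-5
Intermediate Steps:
K(q, J) = 4*J*(10 + q) (K(q, J) = 2*((q + 10)*(J + J)) = 2*((10 + q)*(2*J)) = 2*(2*J*(10 + q)) = 4*J*(10 + q))
1/(-4556 + K(29, -87)) = 1/(-4556 + 4*(-87)*(10 + 29)) = 1/(-4556 + 4*(-87)*39) = 1/(-4556 - 13572) = 1/(-18128) = -1/18128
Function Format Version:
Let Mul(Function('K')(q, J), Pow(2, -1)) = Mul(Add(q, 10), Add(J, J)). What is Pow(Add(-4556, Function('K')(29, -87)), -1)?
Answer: Rational(-1, 18128) ≈ -5.5163e-5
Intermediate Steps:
Function('K')(q, J) = Mul(4, J, Add(10, q)) (Function('K')(q, J) = Mul(2, Mul(Add(q, 10), Add(J, J))) = Mul(2, Mul(Add(10, q), Mul(2, J))) = Mul(2, Mul(2, J, Add(10, q))) = Mul(4, J, Add(10, q)))
Pow(Add(-4556, Function('K')(29, -87)), -1) = Pow(Add(-4556, Mul(4, -87, Add(10, 29))), -1) = Pow(Add(-4556, Mul(4, -87, 39)), -1) = Pow(Add(-4556, -13572), -1) = Pow(-18128, -1) = Rational(-1, 18128)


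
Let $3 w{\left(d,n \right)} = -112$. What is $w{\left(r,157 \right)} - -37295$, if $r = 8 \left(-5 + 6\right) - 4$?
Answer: $\frac{111773}{3} \approx 37258.0$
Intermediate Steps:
$r = 4$ ($r = 8 \cdot 1 - 4 = 8 - 4 = 4$)
$w{\left(d,n \right)} = - \frac{112}{3}$ ($w{\left(d,n \right)} = \frac{1}{3} \left(-112\right) = - \frac{112}{3}$)
$w{\left(r,157 \right)} - -37295 = - \frac{112}{3} - -37295 = - \frac{112}{3} + 37295 = \frac{111773}{3}$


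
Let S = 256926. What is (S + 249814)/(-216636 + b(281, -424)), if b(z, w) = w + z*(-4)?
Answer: -126685/54546 ≈ -2.3225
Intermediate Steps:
b(z, w) = w - 4*z
(S + 249814)/(-216636 + b(281, -424)) = (256926 + 249814)/(-216636 + (-424 - 4*281)) = 506740/(-216636 + (-424 - 1124)) = 506740/(-216636 - 1548) = 506740/(-218184) = 506740*(-1/218184) = -126685/54546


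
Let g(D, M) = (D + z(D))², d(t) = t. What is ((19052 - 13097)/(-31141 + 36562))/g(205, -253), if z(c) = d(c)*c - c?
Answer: 397/638268765875 ≈ 6.2199e-10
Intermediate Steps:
z(c) = c² - c (z(c) = c*c - c = c² - c)
g(D, M) = (D + D*(-1 + D))²
((19052 - 13097)/(-31141 + 36562))/g(205, -253) = ((19052 - 13097)/(-31141 + 36562))/(205⁴) = (5955/5421)/1766100625 = (5955*(1/5421))*(1/1766100625) = (1985/1807)*(1/1766100625) = 397/638268765875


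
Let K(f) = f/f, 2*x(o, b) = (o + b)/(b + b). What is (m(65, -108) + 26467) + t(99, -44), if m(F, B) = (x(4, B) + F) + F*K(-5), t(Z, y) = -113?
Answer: 1430149/54 ≈ 26484.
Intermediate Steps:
x(o, b) = (b + o)/(4*b) (x(o, b) = ((o + b)/(b + b))/2 = ((b + o)/((2*b)))/2 = ((b + o)*(1/(2*b)))/2 = ((b + o)/(2*b))/2 = (b + o)/(4*b))
K(f) = 1
m(F, B) = 2*F + (4 + B)/(4*B) (m(F, B) = ((B + 4)/(4*B) + F) + F*1 = ((4 + B)/(4*B) + F) + F = (F + (4 + B)/(4*B)) + F = 2*F + (4 + B)/(4*B))
(m(65, -108) + 26467) + t(99, -44) = ((¼ + 1/(-108) + 2*65) + 26467) - 113 = ((¼ - 1/108 + 130) + 26467) - 113 = (7033/54 + 26467) - 113 = 1436251/54 - 113 = 1430149/54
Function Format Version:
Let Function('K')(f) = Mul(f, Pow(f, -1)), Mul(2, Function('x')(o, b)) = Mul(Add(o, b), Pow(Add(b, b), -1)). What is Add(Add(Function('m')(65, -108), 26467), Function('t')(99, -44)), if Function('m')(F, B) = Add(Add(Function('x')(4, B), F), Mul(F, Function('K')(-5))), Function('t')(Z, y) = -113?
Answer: Rational(1430149, 54) ≈ 26484.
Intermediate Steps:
Function('x')(o, b) = Mul(Rational(1, 4), Pow(b, -1), Add(b, o)) (Function('x')(o, b) = Mul(Rational(1, 2), Mul(Add(o, b), Pow(Add(b, b), -1))) = Mul(Rational(1, 2), Mul(Add(b, o), Pow(Mul(2, b), -1))) = Mul(Rational(1, 2), Mul(Add(b, o), Mul(Rational(1, 2), Pow(b, -1)))) = Mul(Rational(1, 2), Mul(Rational(1, 2), Pow(b, -1), Add(b, o))) = Mul(Rational(1, 4), Pow(b, -1), Add(b, o)))
Function('K')(f) = 1
Function('m')(F, B) = Add(Mul(2, F), Mul(Rational(1, 4), Pow(B, -1), Add(4, B))) (Function('m')(F, B) = Add(Add(Mul(Rational(1, 4), Pow(B, -1), Add(B, 4)), F), Mul(F, 1)) = Add(Add(Mul(Rational(1, 4), Pow(B, -1), Add(4, B)), F), F) = Add(Add(F, Mul(Rational(1, 4), Pow(B, -1), Add(4, B))), F) = Add(Mul(2, F), Mul(Rational(1, 4), Pow(B, -1), Add(4, B))))
Add(Add(Function('m')(65, -108), 26467), Function('t')(99, -44)) = Add(Add(Add(Rational(1, 4), Pow(-108, -1), Mul(2, 65)), 26467), -113) = Add(Add(Add(Rational(1, 4), Rational(-1, 108), 130), 26467), -113) = Add(Add(Rational(7033, 54), 26467), -113) = Add(Rational(1436251, 54), -113) = Rational(1430149, 54)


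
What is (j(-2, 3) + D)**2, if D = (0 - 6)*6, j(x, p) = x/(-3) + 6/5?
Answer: 262144/225 ≈ 1165.1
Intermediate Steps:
j(x, p) = 6/5 - x/3 (j(x, p) = x*(-1/3) + 6*(1/5) = -x/3 + 6/5 = 6/5 - x/3)
D = -36 (D = -6*6 = -36)
(j(-2, 3) + D)**2 = ((6/5 - 1/3*(-2)) - 36)**2 = ((6/5 + 2/3) - 36)**2 = (28/15 - 36)**2 = (-512/15)**2 = 262144/225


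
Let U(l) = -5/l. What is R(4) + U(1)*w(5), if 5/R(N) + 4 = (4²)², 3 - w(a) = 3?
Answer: 5/252 ≈ 0.019841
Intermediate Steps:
w(a) = 0 (w(a) = 3 - 1*3 = 3 - 3 = 0)
R(N) = 5/252 (R(N) = 5/(-4 + (4²)²) = 5/(-4 + 16²) = 5/(-4 + 256) = 5/252)
R(4) + U(1)*w(5) = 5/252 - 5/1*0 = 5/252 - 5*1*0 = 5/252 - 5*0 = 5/252 + 0 = 5/252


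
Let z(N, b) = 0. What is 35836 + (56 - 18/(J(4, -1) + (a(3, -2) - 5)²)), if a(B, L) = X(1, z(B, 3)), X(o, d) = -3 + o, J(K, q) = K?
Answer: 1902258/53 ≈ 35892.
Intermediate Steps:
a(B, L) = -2 (a(B, L) = -3 + 1 = -2)
35836 + (56 - 18/(J(4, -1) + (a(3, -2) - 5)²)) = 35836 + (56 - 18/(4 + (-2 - 5)²)) = 35836 + (56 - 18/(4 + (-7)²)) = 35836 + (56 - 18/(4 + 49)) = 35836 + (56 - 18/53) = 35836 + 2950/53 = 1902258/53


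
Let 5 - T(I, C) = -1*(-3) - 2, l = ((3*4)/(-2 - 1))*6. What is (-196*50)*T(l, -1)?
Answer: -39200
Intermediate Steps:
l = -24 (l = (12/(-3))*6 = (12*(-⅓))*6 = -4*6 = -24)
T(I, C) = 4 (T(I, C) = 5 - (-1*(-3) - 2) = 5 - (3 - 2) = 5 - 1*1 = 5 - 1 = 4)
(-196*50)*T(l, -1) = -196*50*4 = -9800*4 = -39200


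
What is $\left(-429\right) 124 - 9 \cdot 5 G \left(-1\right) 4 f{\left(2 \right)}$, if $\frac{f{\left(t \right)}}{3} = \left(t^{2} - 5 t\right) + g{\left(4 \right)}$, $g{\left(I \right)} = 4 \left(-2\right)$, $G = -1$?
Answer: $-45636$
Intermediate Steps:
$g{\left(I \right)} = -8$
$f{\left(t \right)} = -24 - 15 t + 3 t^{2}$ ($f{\left(t \right)} = 3 \left(\left(t^{2} - 5 t\right) - 8\right) = 3 \left(-8 + t^{2} - 5 t\right) = -24 - 15 t + 3 t^{2}$)
$\left(-429\right) 124 - 9 \cdot 5 G \left(-1\right) 4 f{\left(2 \right)} = \left(-429\right) 124 - 9 \cdot 5 \left(-1\right) \left(-1\right) 4 \left(-24 - 30 + 3 \cdot 2^{2}\right) = -53196 - 9 \cdot 5 \cdot 1 \cdot 4 \left(-24 - 30 + 3 \cdot 4\right) = -53196 - 9 \cdot 5 \cdot 4 \left(-24 - 30 + 12\right) = -53196 - 9 \cdot 20 \left(-42\right) = -53196 - -7560 = -53196 + 7560 = -45636$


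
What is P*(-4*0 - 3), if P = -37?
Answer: 111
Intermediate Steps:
P*(-4*0 - 3) = -37*(-4*0 - 3) = -37*(0 - 3) = -37*(-3) = 111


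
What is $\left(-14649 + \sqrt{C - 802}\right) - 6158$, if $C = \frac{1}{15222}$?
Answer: $-20807 + \frac{i \sqrt{185830830546}}{15222} \approx -20807.0 + 28.32 i$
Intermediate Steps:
$C = \frac{1}{15222} \approx 6.5694 \cdot 10^{-5}$
$\left(-14649 + \sqrt{C - 802}\right) - 6158 = \left(-14649 + \sqrt{\frac{1}{15222} - 802}\right) - 6158 = \left(-14649 + \sqrt{- \frac{12208043}{15222}}\right) - 6158 = \left(-14649 + \frac{i \sqrt{185830830546}}{15222}\right) - 6158 = -20807 + \frac{i \sqrt{185830830546}}{15222}$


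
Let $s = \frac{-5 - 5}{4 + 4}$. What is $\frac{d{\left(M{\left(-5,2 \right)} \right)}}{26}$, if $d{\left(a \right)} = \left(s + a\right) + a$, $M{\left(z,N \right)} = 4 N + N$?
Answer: $\frac{75}{104} \approx 0.72115$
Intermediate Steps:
$s = - \frac{5}{4}$ ($s = - \frac{10}{8} = \left(-10\right) \frac{1}{8} = - \frac{5}{4} \approx -1.25$)
$M{\left(z,N \right)} = 5 N$
$d{\left(a \right)} = - \frac{5}{4} + 2 a$ ($d{\left(a \right)} = \left(- \frac{5}{4} + a\right) + a = - \frac{5}{4} + 2 a$)
$\frac{d{\left(M{\left(-5,2 \right)} \right)}}{26} = \frac{- \frac{5}{4} + 2 \cdot 5 \cdot 2}{26} = \left(- \frac{5}{4} + 2 \cdot 10\right) \frac{1}{26} = \left(- \frac{5}{4} + 20\right) \frac{1}{26} = \frac{75}{4} \cdot \frac{1}{26} = \frac{75}{104}$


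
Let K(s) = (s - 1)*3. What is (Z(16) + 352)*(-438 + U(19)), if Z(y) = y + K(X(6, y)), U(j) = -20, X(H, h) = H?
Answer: -175414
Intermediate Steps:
K(s) = -3 + 3*s (K(s) = (-1 + s)*3 = -3 + 3*s)
Z(y) = 15 + y (Z(y) = y + (-3 + 3*6) = y + (-3 + 18) = y + 15 = 15 + y)
(Z(16) + 352)*(-438 + U(19)) = ((15 + 16) + 352)*(-438 - 20) = (31 + 352)*(-458) = 383*(-458) = -175414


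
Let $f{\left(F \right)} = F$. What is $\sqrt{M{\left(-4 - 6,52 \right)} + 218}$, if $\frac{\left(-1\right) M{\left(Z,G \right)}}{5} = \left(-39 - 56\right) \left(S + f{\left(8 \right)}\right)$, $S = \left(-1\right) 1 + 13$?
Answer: $\sqrt{9718} \approx 98.58$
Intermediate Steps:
$S = 12$ ($S = -1 + 13 = 12$)
$M{\left(Z,G \right)} = 9500$ ($M{\left(Z,G \right)} = - 5 \left(-39 - 56\right) \left(12 + 8\right) = - 5 \left(\left(-95\right) 20\right) = \left(-5\right) \left(-1900\right) = 9500$)
$\sqrt{M{\left(-4 - 6,52 \right)} + 218} = \sqrt{9500 + 218} = \sqrt{9718}$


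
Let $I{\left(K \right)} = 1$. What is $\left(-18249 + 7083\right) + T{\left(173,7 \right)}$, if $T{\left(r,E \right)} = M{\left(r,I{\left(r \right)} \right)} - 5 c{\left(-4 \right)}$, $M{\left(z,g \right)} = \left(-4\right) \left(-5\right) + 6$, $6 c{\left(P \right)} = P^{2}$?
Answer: $- \frac{33460}{3} \approx -11153.0$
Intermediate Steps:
$c{\left(P \right)} = \frac{P^{2}}{6}$
$M{\left(z,g \right)} = 26$ ($M{\left(z,g \right)} = 20 + 6 = 26$)
$T{\left(r,E \right)} = \frac{38}{3}$ ($T{\left(r,E \right)} = 26 - 5 \frac{\left(-4\right)^{2}}{6} = 26 - 5 \cdot \frac{1}{6} \cdot 16 = 26 - \frac{40}{3} = \frac{38}{3}$)
$\left(-18249 + 7083\right) + T{\left(173,7 \right)} = \left(-18249 + 7083\right) + \frac{38}{3} = -11166 + \frac{38}{3} = - \frac{33460}{3}$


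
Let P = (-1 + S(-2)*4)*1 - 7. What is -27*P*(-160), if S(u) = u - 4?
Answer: -138240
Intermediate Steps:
S(u) = -4 + u
P = -32 (P = (-1 + (-4 - 2)*4)*1 - 7 = (-1 - 6*4)*1 - 7 = (-1 - 24)*1 - 7 = -25*1 - 7 = -25 - 7 = -32)
-27*P*(-160) = -27*(-32)*(-160) = 864*(-160) = -138240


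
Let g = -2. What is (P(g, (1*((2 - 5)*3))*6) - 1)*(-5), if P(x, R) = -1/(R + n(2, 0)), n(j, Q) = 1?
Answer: 260/53 ≈ 4.9057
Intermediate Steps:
P(x, R) = -1/(1 + R) (P(x, R) = -1/(R + 1) = -1/(1 + R))
(P(g, (1*((2 - 5)*3))*6) - 1)*(-5) = (-1/(1 + (1*((2 - 5)*3))*6) - 1)*(-5) = (-1/(1 + (1*(-3*3))*6) - 1)*(-5) = (-1/(1 + (1*(-9))*6) - 1)*(-5) = (-1/(1 - 9*6) - 1)*(-5) = (-1/(1 - 54) - 1)*(-5) = (-1/(-53) - 1)*(-5) = (-1*(-1/53) - 1)*(-5) = (1/53 - 1)*(-5) = -52/53*(-5) = 260/53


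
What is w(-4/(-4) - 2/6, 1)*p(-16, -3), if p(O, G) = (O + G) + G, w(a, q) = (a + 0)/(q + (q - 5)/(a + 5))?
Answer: -748/15 ≈ -49.867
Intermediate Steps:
w(a, q) = a/(q + (-5 + q)/(5 + a))
p(O, G) = O + 2*G (p(O, G) = (G + O) + G = O + 2*G)
w(-4/(-4) - 2/6, 1)*p(-16, -3) = ((-4/(-4) - 2/6)*(5 + (-4/(-4) - 2/6))/(-5 + 6*1 + (-4/(-4) - 2/6)*1))*(-16 + 2*(-3)) = ((-4*(-¼) - 2*⅙)*(5 + (-4*(-¼) - 2*⅙))/(-5 + 6 + (-4*(-¼) - 2*⅙)*1))*(-16 - 6) = ((1 - ⅓)*(5 + (1 - ⅓))/(-5 + 6 + (1 - ⅓)*1))*(-22) = (2*(5 + ⅔)/(3*(-5 + 6 + (⅔)*1)))*(-22) = ((⅔)*(17/3)/(-5 + 6 + ⅔))*(-22) = ((⅔)*(17/3)/(5/3))*(-22) = ((⅔)*(⅗)*(17/3))*(-22) = (34/15)*(-22) = -748/15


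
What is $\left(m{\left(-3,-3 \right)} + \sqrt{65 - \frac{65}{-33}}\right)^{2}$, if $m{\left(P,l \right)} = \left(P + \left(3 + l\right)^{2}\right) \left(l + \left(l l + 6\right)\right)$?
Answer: $\frac{\left(1188 - \sqrt{72930}\right)^{2}}{1089} \approx 773.76$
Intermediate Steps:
$m{\left(P,l \right)} = \left(P + \left(3 + l\right)^{2}\right) \left(6 + l + l^{2}\right)$ ($m{\left(P,l \right)} = \left(P + \left(3 + l\right)^{2}\right) \left(l + \left(l^{2} + 6\right)\right) = \left(P + \left(3 + l\right)^{2}\right) \left(l + \left(6 + l^{2}\right)\right) = \left(P + \left(3 + l\right)^{2}\right) \left(6 + l + l^{2}\right)$)
$\left(m{\left(-3,-3 \right)} + \sqrt{65 - \frac{65}{-33}}\right)^{2} = \left(\left(54 + \left(-3\right)^{4} + 6 \left(-3\right) + 7 \left(-3\right)^{3} + 21 \left(-3\right)^{2} + 45 \left(-3\right) - -9 - 3 \left(-3\right)^{2}\right) + \sqrt{65 - \frac{65}{-33}}\right)^{2} = \left(\left(54 + 81 - 18 + 7 \left(-27\right) + 21 \cdot 9 - 135 + 9 - 27\right) + \sqrt{65 - - \frac{65}{33}}\right)^{2} = \left(\left(54 + 81 - 18 - 189 + 189 - 135 + 9 - 27\right) + \sqrt{65 + \frac{65}{33}}\right)^{2} = \left(-36 + \sqrt{\frac{2210}{33}}\right)^{2} = \left(-36 + \frac{\sqrt{72930}}{33}\right)^{2}$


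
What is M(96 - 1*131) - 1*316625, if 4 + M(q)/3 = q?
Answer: -316742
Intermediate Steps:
M(q) = -12 + 3*q
M(96 - 1*131) - 1*316625 = (-12 + 3*(96 - 1*131)) - 1*316625 = (-12 + 3*(96 - 131)) - 316625 = (-12 + 3*(-35)) - 316625 = (-12 - 105) - 316625 = -117 - 316625 = -316742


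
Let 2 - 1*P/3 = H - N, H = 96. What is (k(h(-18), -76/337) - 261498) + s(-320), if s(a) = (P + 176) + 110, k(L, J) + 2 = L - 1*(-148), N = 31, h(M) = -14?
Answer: -261269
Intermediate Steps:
P = -189 (P = 6 - 3*(96 - 1*31) = 6 - 3*(96 - 31) = 6 - 3*65 = 6 - 195 = -189)
k(L, J) = 146 + L (k(L, J) = -2 + (L - 1*(-148)) = -2 + (L + 148) = -2 + (148 + L) = 146 + L)
s(a) = 97 (s(a) = (-189 + 176) + 110 = -13 + 110 = 97)
(k(h(-18), -76/337) - 261498) + s(-320) = ((146 - 14) - 261498) + 97 = (132 - 261498) + 97 = -261366 + 97 = -261269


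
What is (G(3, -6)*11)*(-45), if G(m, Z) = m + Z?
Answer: 1485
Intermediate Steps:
G(m, Z) = Z + m
(G(3, -6)*11)*(-45) = ((-6 + 3)*11)*(-45) = -3*11*(-45) = -33*(-45) = 1485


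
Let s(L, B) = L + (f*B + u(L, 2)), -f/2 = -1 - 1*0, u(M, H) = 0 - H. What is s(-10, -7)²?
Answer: 676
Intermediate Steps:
u(M, H) = -H
f = 2 (f = -2*(-1 - 1*0) = -2*(-1 + 0) = -2*(-1) = 2)
s(L, B) = -2 + L + 2*B (s(L, B) = L + (2*B - 1*2) = L + (2*B - 2) = L + (-2 + 2*B) = -2 + L + 2*B)
s(-10, -7)² = (-2 - 10 + 2*(-7))² = (-2 - 10 - 14)² = (-26)² = 676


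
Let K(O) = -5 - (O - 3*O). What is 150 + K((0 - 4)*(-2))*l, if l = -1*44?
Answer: -334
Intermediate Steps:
K(O) = -5 + 2*O (K(O) = -5 - (-2)*O = -5 + 2*O)
l = -44
150 + K((0 - 4)*(-2))*l = 150 + (-5 + 2*((0 - 4)*(-2)))*(-44) = 150 + (-5 + 2*(-4*(-2)))*(-44) = 150 + (-5 + 2*8)*(-44) = 150 + (-5 + 16)*(-44) = 150 + 11*(-44) = 150 - 484 = -334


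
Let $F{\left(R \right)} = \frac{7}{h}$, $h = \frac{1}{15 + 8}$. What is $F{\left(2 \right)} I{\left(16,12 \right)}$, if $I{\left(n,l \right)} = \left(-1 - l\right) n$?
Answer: $-33488$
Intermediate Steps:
$h = \frac{1}{23} \approx 0.043478$
$I{\left(n,l \right)} = n \left(-1 - l\right)$
$F{\left(R \right)} = 161$ ($F{\left(R \right)} = 7 \frac{1}{\frac{1}{23}} = 7 \cdot 23 = 161$)
$F{\left(2 \right)} I{\left(16,12 \right)} = 161 \left(\left(-1\right) 16 \left(1 + 12\right)\right) = 161 \left(\left(-1\right) 16 \cdot 13\right) = 161 \left(-208\right) = -33488$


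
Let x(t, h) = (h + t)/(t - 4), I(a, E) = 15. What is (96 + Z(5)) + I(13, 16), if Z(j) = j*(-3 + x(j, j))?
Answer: 146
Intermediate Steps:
x(t, h) = (h + t)/(-4 + t)
Z(j) = j*(-3 + 2*j/(-4 + j)) (Z(j) = j*(-3 + (j + j)/(-4 + j)) = j*(-3 + (2*j)/(-4 + j)) = j*(-3 + 2*j/(-4 + j)))
(96 + Z(5)) + I(13, 16) = (96 + 5*(12 - 1*5)/(-4 + 5)) + 15 = (96 + 5*(12 - 5)/1) + 15 = (96 + 5*1*7) + 15 = (96 + 35) + 15 = 131 + 15 = 146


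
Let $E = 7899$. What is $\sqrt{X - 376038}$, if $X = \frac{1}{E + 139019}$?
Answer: $\frac{i \sqrt{8116742146228594}}{146918} \approx 613.22 i$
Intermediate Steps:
$X = \frac{1}{146918}$ ($X = \frac{1}{7899 + 139019} = \frac{1}{146918} \approx 6.8065 \cdot 10^{-6}$)
$\sqrt{X - 376038} = \sqrt{\frac{1}{146918} - 376038} = \sqrt{- \frac{55246750883}{146918}} = \frac{i \sqrt{8116742146228594}}{146918}$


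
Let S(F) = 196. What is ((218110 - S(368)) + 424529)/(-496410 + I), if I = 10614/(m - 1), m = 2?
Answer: -642443/485796 ≈ -1.3225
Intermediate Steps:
I = 10614 (I = 10614/(2 - 1) = 10614/1 = 1*10614 = 10614)
((218110 - S(368)) + 424529)/(-496410 + I) = ((218110 - 1*196) + 424529)/(-496410 + 10614) = ((218110 - 196) + 424529)/(-485796) = (217914 + 424529)*(-1/485796) = 642443*(-1/485796) = -642443/485796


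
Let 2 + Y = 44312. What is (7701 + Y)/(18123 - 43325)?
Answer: -52011/25202 ≈ -2.0638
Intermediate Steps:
Y = 44310 (Y = -2 + 44312 = 44310)
(7701 + Y)/(18123 - 43325) = (7701 + 44310)/(18123 - 43325) = 52011/(-25202) = 52011*(-1/25202) = -52011/25202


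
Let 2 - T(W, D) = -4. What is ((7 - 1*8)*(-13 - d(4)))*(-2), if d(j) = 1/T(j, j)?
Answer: -79/3 ≈ -26.333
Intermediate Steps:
T(W, D) = 6 (T(W, D) = 2 - 1*(-4) = 2 + 4 = 6)
d(j) = ⅙ (d(j) = 1/6 = ⅙)
((7 - 1*8)*(-13 - d(4)))*(-2) = ((7 - 1*8)*(-13 - 1*⅙))*(-2) = ((7 - 8)*(-13 - ⅙))*(-2) = -1*(-79/6)*(-2) = (79/6)*(-2) = -79/3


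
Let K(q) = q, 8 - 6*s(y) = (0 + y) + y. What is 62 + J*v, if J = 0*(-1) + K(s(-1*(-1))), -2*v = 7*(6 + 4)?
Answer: 27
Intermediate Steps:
s(y) = 4/3 - y/3 (s(y) = 4/3 - ((0 + y) + y)/6 = 4/3 - (y + y)/6 = 4/3 - y/3)
v = -35 (v = -7*(6 + 4)/2 = -7*10/2 = -½*70 = -35)
J = 1 (J = 0*(-1) + (4/3 - (-1)*(-1)/3) = 0 + (4/3 - ⅓*1) = 0 + (4/3 - ⅓) = 0 + 1 = 1)
62 + J*v = 62 + 1*(-35) = 62 - 35 = 27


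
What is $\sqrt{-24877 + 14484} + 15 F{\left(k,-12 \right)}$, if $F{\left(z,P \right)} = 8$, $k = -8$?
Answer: $120 + i \sqrt{10393} \approx 120.0 + 101.95 i$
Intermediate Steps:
$\sqrt{-24877 + 14484} + 15 F{\left(k,-12 \right)} = \sqrt{-24877 + 14484} + 15 \cdot 8 = \sqrt{-10393} + 120 = i \sqrt{10393} + 120 = 120 + i \sqrt{10393}$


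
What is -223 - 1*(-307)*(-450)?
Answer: -138373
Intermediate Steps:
-223 - 1*(-307)*(-450) = -223 + 307*(-450) = -223 - 138150 = -138373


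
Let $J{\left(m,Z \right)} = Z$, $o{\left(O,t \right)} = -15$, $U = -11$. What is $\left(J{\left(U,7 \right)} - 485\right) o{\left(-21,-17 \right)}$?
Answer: $7170$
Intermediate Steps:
$\left(J{\left(U,7 \right)} - 485\right) o{\left(-21,-17 \right)} = \left(7 - 485\right) \left(-15\right) = \left(-478\right) \left(-15\right) = 7170$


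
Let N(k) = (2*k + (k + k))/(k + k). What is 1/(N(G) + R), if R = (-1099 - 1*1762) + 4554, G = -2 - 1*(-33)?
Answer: 1/1695 ≈ 0.00058997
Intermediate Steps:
G = 31 (G = -2 + 33 = 31)
R = 1693 (R = (-1099 - 1762) + 4554 = -2861 + 4554 = 1693)
N(k) = 2 (N(k) = (2*k + 2*k)/((2*k)) = (4*k)*(1/(2*k)) = 2)
1/(N(G) + R) = 1/(2 + 1693) = 1/1695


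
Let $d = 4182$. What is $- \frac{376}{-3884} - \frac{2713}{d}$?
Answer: $- \frac{2241215}{4060722} \approx -0.55193$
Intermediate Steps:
$- \frac{376}{-3884} - \frac{2713}{d} = - \frac{376}{-3884} - \frac{2713}{4182} = \left(-376\right) \left(- \frac{1}{3884}\right) - \frac{2713}{4182} = \frac{94}{971} - \frac{2713}{4182} = - \frac{2241215}{4060722}$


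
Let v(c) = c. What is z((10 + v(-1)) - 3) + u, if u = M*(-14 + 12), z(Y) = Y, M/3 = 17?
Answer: -96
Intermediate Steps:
M = 51 (M = 3*17 = 51)
u = -102 (u = 51*(-14 + 12) = 51*(-2) = -102)
z((10 + v(-1)) - 3) + u = ((10 - 1) - 3) - 102 = (9 - 3) - 102 = 6 - 102 = -96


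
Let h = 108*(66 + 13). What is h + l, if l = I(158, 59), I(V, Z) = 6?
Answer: 8538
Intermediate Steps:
l = 6
h = 8532 (h = 108*79 = 8532)
h + l = 8532 + 6 = 8538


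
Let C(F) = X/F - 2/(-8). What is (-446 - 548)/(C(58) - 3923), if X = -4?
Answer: 115304/455047 ≈ 0.25339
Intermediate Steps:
C(F) = ¼ - 4/F (C(F) = -4/F - 2/(-8) = -4/F - 2*(-⅛) = -4/F + ¼ = ¼ - 4/F)
(-446 - 548)/(C(58) - 3923) = (-446 - 548)/((¼)*(-16 + 58)/58 - 3923) = -994/((¼)*(1/58)*42 - 3923) = -994/(21/116 - 3923) = -994/(-455047/116) = -994*(-116/455047) = 115304/455047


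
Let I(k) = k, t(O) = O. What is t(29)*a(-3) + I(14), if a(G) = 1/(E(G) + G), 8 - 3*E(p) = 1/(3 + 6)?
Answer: -643/10 ≈ -64.300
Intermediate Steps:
E(p) = 71/27 (E(p) = 8/3 - 1/(3*(3 + 6)) = 8/3 - ⅓/9 = 8/3 - ⅓*⅑ = 8/3 - 1/27 = 71/27)
a(G) = 1/(71/27 + G)
t(29)*a(-3) + I(14) = 29*(27/(71 + 27*(-3))) + 14 = 29*(27/(71 - 81)) + 14 = 29*(27/(-10)) + 14 = 29*(27*(-⅒)) + 14 = 29*(-27/10) + 14 = -783/10 + 14 = -643/10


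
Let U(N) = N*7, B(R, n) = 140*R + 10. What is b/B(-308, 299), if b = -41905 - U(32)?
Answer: 4681/4790 ≈ 0.97724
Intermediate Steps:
B(R, n) = 10 + 140*R
U(N) = 7*N
b = -42129 (b = -41905 - 7*32 = -41905 - 1*224 = -41905 - 224 = -42129)
b/B(-308, 299) = -42129/(10 + 140*(-308)) = -42129/(10 - 43120) = -42129/(-43110) = -42129*(-1/43110) = 4681/4790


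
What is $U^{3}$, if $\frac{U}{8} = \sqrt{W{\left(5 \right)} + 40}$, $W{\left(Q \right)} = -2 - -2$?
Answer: $40960 \sqrt{10} \approx 1.2953 \cdot 10^{5}$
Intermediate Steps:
$W{\left(Q \right)} = 0$ ($W{\left(Q \right)} = -2 + 2 = 0$)
$U = 16 \sqrt{10}$ ($U = 8 \sqrt{0 + 40} = 8 \sqrt{40} = 8 \cdot 2 \sqrt{10} = 16 \sqrt{10} \approx 50.596$)
$U^{3} = \left(16 \sqrt{10}\right)^{3} = 40960 \sqrt{10}$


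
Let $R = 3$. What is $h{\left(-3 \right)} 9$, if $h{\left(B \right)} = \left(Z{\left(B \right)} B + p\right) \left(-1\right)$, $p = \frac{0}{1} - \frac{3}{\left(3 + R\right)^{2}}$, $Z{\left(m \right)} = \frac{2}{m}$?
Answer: $- \frac{69}{4} \approx -17.25$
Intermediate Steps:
$p = - \frac{1}{12}$ ($p = \frac{0}{1} - \frac{3}{\left(3 + 3\right)^{2}} = 0 \cdot 1 - \frac{3}{6^{2}} = 0 - \frac{3}{36} = 0 - \frac{1}{12} = - \frac{1}{12} \approx -0.083333$)
$h{\left(B \right)} = - \frac{23}{12}$ ($h{\left(B \right)} = \left(\frac{2}{B} B - \frac{1}{12}\right) \left(-1\right) = \left(2 - \frac{1}{12}\right) \left(-1\right) = \frac{23}{12} \left(-1\right) = - \frac{23}{12}$)
$h{\left(-3 \right)} 9 = \left(- \frac{23}{12}\right) 9 = - \frac{69}{4}$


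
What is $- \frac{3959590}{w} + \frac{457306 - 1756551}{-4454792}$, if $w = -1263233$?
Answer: $\frac{19280399014365}{5627440262536} \approx 3.4261$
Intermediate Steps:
$- \frac{3959590}{w} + \frac{457306 - 1756551}{-4454792} = - \frac{3959590}{-1263233} + \frac{457306 - 1756551}{-4454792} = \left(-3959590\right) \left(- \frac{1}{1263233}\right) + \left(457306 - 1756551\right) \left(- \frac{1}{4454792}\right) = \frac{3959590}{1263233} - - \frac{1299245}{4454792} = \frac{3959590}{1263233} + \frac{1299245}{4454792} = \frac{19280399014365}{5627440262536}$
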